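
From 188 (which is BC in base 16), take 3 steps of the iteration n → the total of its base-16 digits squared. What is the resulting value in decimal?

29

188 = (11,12)_16 → 11² + 12² = 121 + 144 = 265
265 = (1,0,9)_16 → 1² + 0² + 9² = 1 + 0 + 81 = 82
82 = (5,2)_16 → 5² + 2² = 25 + 4 = 29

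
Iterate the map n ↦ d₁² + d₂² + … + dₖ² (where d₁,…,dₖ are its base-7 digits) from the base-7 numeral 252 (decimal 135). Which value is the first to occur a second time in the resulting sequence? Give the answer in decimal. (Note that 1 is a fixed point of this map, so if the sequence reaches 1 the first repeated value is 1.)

45

135 = (2,5,2)_7 → 2² + 5² + 2² = 33
33 = (4,5)_7 → 4² + 5² = 41
41 = (5,6)_7 → 5² + 6² = 61
61 = (1,1,5)_7 → 1² + 1² + 5² = 27
27 = (3,6)_7 → 3² + 6² = 45
45 = (6,3)_7 → 6² + 3² = 45  — 45 already appeared earlier.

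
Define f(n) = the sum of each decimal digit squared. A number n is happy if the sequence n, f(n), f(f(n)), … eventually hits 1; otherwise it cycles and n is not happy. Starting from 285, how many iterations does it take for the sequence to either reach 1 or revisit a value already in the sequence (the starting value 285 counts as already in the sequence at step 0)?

14

285 → 2² + 8² + 5² = 4 + 64 + 25 = 93
93 → 9² + 3² = 81 + 9 = 90
90 → 9² + 0² = 81 + 0 = 81
81 → 8² + 1² = 64 + 1 = 65
65 → 6² + 5² = 36 + 25 = 61
61 → 6² + 1² = 36 + 1 = 37
37 → 3² + 7² = 9 + 49 = 58
58 → 5² + 8² = 25 + 64 = 89
89 → 8² + 9² = 64 + 81 = 145
145 → 1² + 4² + 5² = 1 + 16 + 25 = 42
42 → 4² + 2² = 16 + 4 = 20
20 → 2² + 0² = 4 + 0 = 4
4 → 4² = 16
16 → 1² + 6² = 1 + 36 = 37  — 37 repeats.
That took 14 steps.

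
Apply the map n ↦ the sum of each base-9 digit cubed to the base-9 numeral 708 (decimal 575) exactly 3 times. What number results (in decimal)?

575 = (7,0,8)_9 → 7³ + 0³ + 8³ = 855
855 = (1,1,5,0)_9 → 1³ + 1³ + 5³ + 0³ = 127
127 = (1,5,1)_9 → 1³ + 5³ + 1³ = 127

127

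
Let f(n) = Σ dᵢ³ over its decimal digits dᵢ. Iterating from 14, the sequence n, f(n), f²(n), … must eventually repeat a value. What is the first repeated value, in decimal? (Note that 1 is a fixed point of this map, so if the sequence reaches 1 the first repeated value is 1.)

371

14 → 1³ + 4³ = 1 + 64 = 65
65 → 6³ + 5³ = 216 + 125 = 341
341 → 3³ + 4³ + 1³ = 27 + 64 + 1 = 92
92 → 9³ + 2³ = 729 + 8 = 737
737 → 7³ + 3³ + 7³ = 343 + 27 + 343 = 713
713 → 7³ + 1³ + 3³ = 343 + 1 + 27 = 371
371 → 3³ + 7³ + 1³ = 27 + 343 + 1 = 371  — 371 already appeared earlier.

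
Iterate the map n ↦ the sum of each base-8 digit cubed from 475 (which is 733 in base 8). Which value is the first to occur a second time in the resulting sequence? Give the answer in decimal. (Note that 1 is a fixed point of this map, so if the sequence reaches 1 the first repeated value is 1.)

475 = (7,3,3)_8 → 7³ + 3³ + 3³ = 343 + 27 + 27 = 397
397 = (6,1,5)_8 → 6³ + 1³ + 5³ = 216 + 1 + 125 = 342
342 = (5,2,6)_8 → 5³ + 2³ + 6³ = 125 + 8 + 216 = 349
349 = (5,3,5)_8 → 5³ + 3³ + 5³ = 125 + 27 + 125 = 277
277 = (4,2,5)_8 → 4³ + 2³ + 5³ = 64 + 8 + 125 = 197
197 = (3,0,5)_8 → 3³ + 0³ + 5³ = 27 + 0 + 125 = 152
152 = (2,3,0)_8 → 2³ + 3³ + 0³ = 8 + 27 + 0 = 35
35 = (4,3)_8 → 4³ + 3³ = 64 + 27 = 91
91 = (1,3,3)_8 → 1³ + 3³ + 3³ = 1 + 27 + 27 = 55
55 = (6,7)_8 → 6³ + 7³ = 216 + 343 = 559
559 = (1,0,5,7)_8 → 1³ + 0³ + 5³ + 7³ = 1 + 0 + 125 + 343 = 469
469 = (7,2,5)_8 → 7³ + 2³ + 5³ = 343 + 8 + 125 = 476
476 = (7,3,4)_8 → 7³ + 3³ + 4³ = 343 + 27 + 64 = 434
434 = (6,6,2)_8 → 6³ + 6³ + 2³ = 216 + 216 + 8 = 440
440 = (6,7,0)_8 → 6³ + 7³ + 0³ = 216 + 343 + 0 = 559  — 559 already appeared earlier.

559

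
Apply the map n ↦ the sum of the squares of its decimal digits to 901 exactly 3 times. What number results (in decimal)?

901 → 9² + 0² + 1² = 81 + 0 + 1 = 82
82 → 8² + 2² = 64 + 4 = 68
68 → 6² + 8² = 36 + 64 = 100

100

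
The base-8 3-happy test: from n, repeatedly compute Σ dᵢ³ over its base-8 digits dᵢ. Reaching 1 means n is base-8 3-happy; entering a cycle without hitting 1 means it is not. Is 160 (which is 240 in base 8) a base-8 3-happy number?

base-8 3-happy

160 = (2,4,0)_8 → 2³ + 4³ + 0³ = 8 + 64 + 0 = 72
72 = (1,1,0)_8 → 1³ + 1³ + 0³ = 1 + 1 + 0 = 2
2 = (2)_8 → 2³ = 8
8 = (1,0)_8 → 1³ + 0³ = 1 + 0 = 1  — reached 1.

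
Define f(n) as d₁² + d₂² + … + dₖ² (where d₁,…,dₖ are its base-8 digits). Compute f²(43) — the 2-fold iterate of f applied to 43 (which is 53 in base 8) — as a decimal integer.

20

43 = (5,3)_8 → 5² + 3² = 34
34 = (4,2)_8 → 4² + 2² = 20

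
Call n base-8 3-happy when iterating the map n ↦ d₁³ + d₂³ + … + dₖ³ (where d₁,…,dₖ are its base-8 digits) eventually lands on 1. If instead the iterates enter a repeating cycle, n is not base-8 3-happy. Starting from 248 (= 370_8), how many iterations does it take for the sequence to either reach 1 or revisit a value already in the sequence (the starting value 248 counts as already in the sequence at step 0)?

248 = (3,7,0)_8 → 3³ + 7³ + 0³ = 27 + 343 + 0 = 370
370 = (5,6,2)_8 → 5³ + 6³ + 2³ = 125 + 216 + 8 = 349
349 = (5,3,5)_8 → 5³ + 3³ + 5³ = 125 + 27 + 125 = 277
277 = (4,2,5)_8 → 4³ + 2³ + 5³ = 64 + 8 + 125 = 197
197 = (3,0,5)_8 → 3³ + 0³ + 5³ = 27 + 0 + 125 = 152
152 = (2,3,0)_8 → 2³ + 3³ + 0³ = 8 + 27 + 0 = 35
35 = (4,3)_8 → 4³ + 3³ = 64 + 27 = 91
91 = (1,3,3)_8 → 1³ + 3³ + 3³ = 1 + 27 + 27 = 55
55 = (6,7)_8 → 6³ + 7³ = 216 + 343 = 559
559 = (1,0,5,7)_8 → 1³ + 0³ + 5³ + 7³ = 1 + 0 + 125 + 343 = 469
469 = (7,2,5)_8 → 7³ + 2³ + 5³ = 343 + 8 + 125 = 476
476 = (7,3,4)_8 → 7³ + 3³ + 4³ = 343 + 27 + 64 = 434
434 = (6,6,2)_8 → 6³ + 6³ + 2³ = 216 + 216 + 8 = 440
440 = (6,7,0)_8 → 6³ + 7³ + 0³ = 216 + 343 + 0 = 559  — 559 repeats.
That took 14 steps.

14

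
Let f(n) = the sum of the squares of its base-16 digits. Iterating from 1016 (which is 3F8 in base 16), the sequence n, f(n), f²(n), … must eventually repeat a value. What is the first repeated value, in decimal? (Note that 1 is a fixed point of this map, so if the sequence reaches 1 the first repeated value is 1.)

1

1016 = (3,15,8)_16 → 3² + 15² + 8² = 298
298 = (1,2,10)_16 → 1² + 2² + 10² = 105
105 = (6,9)_16 → 6² + 9² = 117
117 = (7,5)_16 → 7² + 5² = 74
74 = (4,10)_16 → 4² + 10² = 116
116 = (7,4)_16 → 7² + 4² = 65
65 = (4,1)_16 → 4² + 1² = 17
17 = (1,1)_16 → 1² + 1² = 2
2 = (2)_16 → 2² = 4
4 = (4)_16 → 4² = 16
16 = (1,0)_16 → 1² + 0² = 1  — reached the fixed point 1.
1 → 1, so 1 is the first repeated value.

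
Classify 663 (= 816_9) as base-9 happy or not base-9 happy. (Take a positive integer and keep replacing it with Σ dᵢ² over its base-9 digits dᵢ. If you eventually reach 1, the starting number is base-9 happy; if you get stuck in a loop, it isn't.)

base-9 happy

663 = (8,1,6)_9 → 8² + 1² + 6² = 101
101 = (1,2,2)_9 → 1² + 2² + 2² = 9
9 = (1,0)_9 → 1² + 0² = 1  — reached 1.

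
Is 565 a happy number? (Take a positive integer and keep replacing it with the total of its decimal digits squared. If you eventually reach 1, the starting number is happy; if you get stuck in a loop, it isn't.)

happy

565 → 86
86 → 100
100 → 1  — reached 1.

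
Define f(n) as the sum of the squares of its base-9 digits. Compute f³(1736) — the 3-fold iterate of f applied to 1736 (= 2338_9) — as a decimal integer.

1736 = (2,3,3,8)_9 → 2² + 3² + 3² + 8² = 4 + 9 + 9 + 64 = 86
86 = (1,0,5)_9 → 1² + 0² + 5² = 1 + 0 + 25 = 26
26 = (2,8)_9 → 2² + 8² = 4 + 64 = 68

68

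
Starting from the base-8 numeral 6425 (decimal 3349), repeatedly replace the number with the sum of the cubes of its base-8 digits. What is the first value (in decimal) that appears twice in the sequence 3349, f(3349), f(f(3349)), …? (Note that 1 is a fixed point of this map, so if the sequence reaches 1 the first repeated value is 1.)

3349 = (6,4,2,5)_8 → 413
413 = (6,3,5)_8 → 368
368 = (5,6,0)_8 → 341
341 = (5,2,5)_8 → 258
258 = (4,0,2)_8 → 72
72 = (1,1,0)_8 → 2
2 = (2)_8 → 8
8 = (1,0)_8 → 1  — reached the fixed point 1.
1 → 1, so 1 is the first repeated value.

1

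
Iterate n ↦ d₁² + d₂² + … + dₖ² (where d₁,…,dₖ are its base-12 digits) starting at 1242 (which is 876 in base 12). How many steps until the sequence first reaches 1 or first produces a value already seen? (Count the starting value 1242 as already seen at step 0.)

1242 = (8,7,6)_12 → 8² + 7² + 6² = 149
149 = (1,0,5)_12 → 1² + 0² + 5² = 26
26 = (2,2)_12 → 2² + 2² = 8
8 = (8)_12 → 8² = 64
64 = (5,4)_12 → 5² + 4² = 41
41 = (3,5)_12 → 3² + 5² = 34
34 = (2,10)_12 → 2² + 10² = 104
104 = (8,8)_12 → 8² + 8² = 128
128 = (10,8)_12 → 10² + 8² = 164
164 = (1,1,8)_12 → 1² + 1² + 8² = 66
66 = (5,6)_12 → 5² + 6² = 61
61 = (5,1)_12 → 5² + 1² = 26  — 26 repeats.
That took 12 steps.

12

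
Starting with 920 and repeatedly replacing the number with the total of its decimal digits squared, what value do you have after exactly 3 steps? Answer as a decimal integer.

920 → 85
85 → 89
89 → 145

145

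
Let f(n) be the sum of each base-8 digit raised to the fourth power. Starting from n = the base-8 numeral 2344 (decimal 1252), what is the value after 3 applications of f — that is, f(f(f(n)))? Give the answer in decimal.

1252 = (2,3,4,4)_8 → 2⁴ + 3⁴ + 4⁴ + 4⁴ = 609
609 = (1,1,4,1)_8 → 1⁴ + 1⁴ + 4⁴ + 1⁴ = 259
259 = (4,0,3)_8 → 4⁴ + 0⁴ + 3⁴ = 337

337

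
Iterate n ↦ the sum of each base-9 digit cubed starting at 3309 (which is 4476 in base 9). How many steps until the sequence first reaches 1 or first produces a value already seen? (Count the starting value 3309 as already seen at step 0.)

6

3309 = (4,4,7,6)_9 → 687
687 = (8,4,3)_9 → 603
603 = (7,4,0)_9 → 407
407 = (5,0,2)_9 → 133
133 = (1,5,7)_9 → 469
469 = (5,7,1)_9 → 469  — 469 repeats.
That took 6 steps.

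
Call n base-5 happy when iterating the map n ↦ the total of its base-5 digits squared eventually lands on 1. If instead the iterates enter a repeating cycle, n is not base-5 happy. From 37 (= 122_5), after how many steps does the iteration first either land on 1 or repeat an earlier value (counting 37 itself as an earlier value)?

37 = (1,2,2)_5 → 1² + 2² + 2² = 1 + 4 + 4 = 9
9 = (1,4)_5 → 1² + 4² = 1 + 16 = 17
17 = (3,2)_5 → 3² + 2² = 9 + 4 = 13
13 = (2,3)_5 → 2² + 3² = 4 + 9 = 13  — 13 repeats.
That took 4 steps.

4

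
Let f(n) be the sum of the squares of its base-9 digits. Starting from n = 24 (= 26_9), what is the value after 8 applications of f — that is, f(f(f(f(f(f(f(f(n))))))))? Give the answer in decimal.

74

24 = (2,6)_9 → 2² + 6² = 4 + 36 = 40
40 = (4,4)_9 → 4² + 4² = 16 + 16 = 32
32 = (3,5)_9 → 3² + 5² = 9 + 25 = 34
34 = (3,7)_9 → 3² + 7² = 9 + 49 = 58
58 = (6,4)_9 → 6² + 4² = 36 + 16 = 52
52 = (5,7)_9 → 5² + 7² = 25 + 49 = 74
74 = (8,2)_9 → 8² + 2² = 64 + 4 = 68
68 = (7,5)_9 → 7² + 5² = 49 + 25 = 74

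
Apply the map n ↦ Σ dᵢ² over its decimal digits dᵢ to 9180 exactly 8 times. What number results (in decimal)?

145

9180 → 9² + 1² + 8² + 0² = 81 + 1 + 64 + 0 = 146
146 → 1² + 4² + 6² = 1 + 16 + 36 = 53
53 → 5² + 3² = 25 + 9 = 34
34 → 3² + 4² = 9 + 16 = 25
25 → 2² + 5² = 4 + 25 = 29
29 → 2² + 9² = 4 + 81 = 85
85 → 8² + 5² = 64 + 25 = 89
89 → 8² + 9² = 64 + 81 = 145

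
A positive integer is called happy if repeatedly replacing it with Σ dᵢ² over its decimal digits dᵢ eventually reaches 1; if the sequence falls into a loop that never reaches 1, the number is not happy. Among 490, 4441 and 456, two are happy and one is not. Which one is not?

456

490: 490 → 97 → 130 → 10 → 1  — reaches 1 (happy)
4441: 4441 → 49 → 97 → 130 → 10 → 1  — reaches 1 (happy)
456: 456 → 77 → 98 → 145 → 42 → 20 → 4 → 16 → 37 → 58 → 89 → 145  — repeats 145 (not happy)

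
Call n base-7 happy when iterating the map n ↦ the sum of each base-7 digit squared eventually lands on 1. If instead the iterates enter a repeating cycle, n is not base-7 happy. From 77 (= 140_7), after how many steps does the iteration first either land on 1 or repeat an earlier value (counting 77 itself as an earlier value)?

5

77 = (1,4,0)_7 → 1² + 4² + 0² = 17
17 = (2,3)_7 → 2² + 3² = 13
13 = (1,6)_7 → 1² + 6² = 37
37 = (5,2)_7 → 5² + 2² = 29
29 = (4,1)_7 → 4² + 1² = 17  — 17 repeats.
That took 5 steps.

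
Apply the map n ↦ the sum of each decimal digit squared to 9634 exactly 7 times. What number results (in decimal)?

9634 → 9² + 6² + 3² + 4² = 81 + 36 + 9 + 16 = 142
142 → 1² + 4² + 2² = 1 + 16 + 4 = 21
21 → 2² + 1² = 4 + 1 = 5
5 → 5² = 25
25 → 2² + 5² = 4 + 25 = 29
29 → 2² + 9² = 4 + 81 = 85
85 → 8² + 5² = 64 + 25 = 89

89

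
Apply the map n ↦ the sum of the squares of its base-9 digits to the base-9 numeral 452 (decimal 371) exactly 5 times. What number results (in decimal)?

65

371 = (4,5,2)_9 → 45
45 = (5,0)_9 → 25
25 = (2,7)_9 → 53
53 = (5,8)_9 → 89
89 = (1,0,8)_9 → 65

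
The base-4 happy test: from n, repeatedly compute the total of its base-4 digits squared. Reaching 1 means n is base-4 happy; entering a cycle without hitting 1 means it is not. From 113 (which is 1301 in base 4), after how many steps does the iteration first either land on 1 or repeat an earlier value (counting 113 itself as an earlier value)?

6

113 = (1,3,0,1)_4 → 1² + 3² + 0² + 1² = 11
11 = (2,3)_4 → 2² + 3² = 13
13 = (3,1)_4 → 3² + 1² = 10
10 = (2,2)_4 → 2² + 2² = 8
8 = (2,0)_4 → 2² + 0² = 4
4 = (1,0)_4 → 1² + 0² = 1  — reached 1.
That took 6 steps.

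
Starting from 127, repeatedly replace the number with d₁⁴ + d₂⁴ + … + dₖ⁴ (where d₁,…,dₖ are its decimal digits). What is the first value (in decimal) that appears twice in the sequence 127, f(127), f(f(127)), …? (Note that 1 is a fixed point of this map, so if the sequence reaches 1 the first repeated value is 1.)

2178

127 → 1⁴ + 2⁴ + 7⁴ = 2418
2418 → 2⁴ + 4⁴ + 1⁴ + 8⁴ = 4369
4369 → 4⁴ + 3⁴ + 6⁴ + 9⁴ = 8194
8194 → 8⁴ + 1⁴ + 9⁴ + 4⁴ = 10914
10914 → 1⁴ + 0⁴ + 9⁴ + 1⁴ + 4⁴ = 6819
6819 → 6⁴ + 8⁴ + 1⁴ + 9⁴ = 11954
11954 → 1⁴ + 1⁴ + 9⁴ + 5⁴ + 4⁴ = 7444
7444 → 7⁴ + 4⁴ + 4⁴ + 4⁴ = 3169
3169 → 3⁴ + 1⁴ + 6⁴ + 9⁴ = 7939
7939 → 7⁴ + 9⁴ + 3⁴ + 9⁴ = 15604
15604 → 1⁴ + 5⁴ + 6⁴ + 0⁴ + 4⁴ = 2178
2178 → 2⁴ + 1⁴ + 7⁴ + 8⁴ = 6514
6514 → 6⁴ + 5⁴ + 1⁴ + 4⁴ = 2178  — 2178 already appeared earlier.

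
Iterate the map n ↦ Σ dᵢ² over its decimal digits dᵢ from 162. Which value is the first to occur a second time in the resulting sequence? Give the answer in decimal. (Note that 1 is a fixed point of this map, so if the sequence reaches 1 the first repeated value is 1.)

89

162 → 1² + 6² + 2² = 1 + 36 + 4 = 41
41 → 4² + 1² = 16 + 1 = 17
17 → 1² + 7² = 1 + 49 = 50
50 → 5² + 0² = 25 + 0 = 25
25 → 2² + 5² = 4 + 25 = 29
29 → 2² + 9² = 4 + 81 = 85
85 → 8² + 5² = 64 + 25 = 89
89 → 8² + 9² = 64 + 81 = 145
145 → 1² + 4² + 5² = 1 + 16 + 25 = 42
42 → 4² + 2² = 16 + 4 = 20
20 → 2² + 0² = 4 + 0 = 4
4 → 4² = 16
16 → 1² + 6² = 1 + 36 = 37
37 → 3² + 7² = 9 + 49 = 58
58 → 5² + 8² = 25 + 64 = 89  — 89 already appeared earlier.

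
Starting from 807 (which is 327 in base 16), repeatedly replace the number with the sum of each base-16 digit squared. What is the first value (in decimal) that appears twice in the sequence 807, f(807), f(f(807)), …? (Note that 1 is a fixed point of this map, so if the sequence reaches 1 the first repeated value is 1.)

146

807 = (3,2,7)_16 → 3² + 2² + 7² = 62
62 = (3,14)_16 → 3² + 14² = 205
205 = (12,13)_16 → 12² + 13² = 313
313 = (1,3,9)_16 → 1² + 3² + 9² = 91
91 = (5,11)_16 → 5² + 11² = 146
146 = (9,2)_16 → 9² + 2² = 85
85 = (5,5)_16 → 5² + 5² = 50
50 = (3,2)_16 → 3² + 2² = 13
13 = (13)_16 → 13² = 169
169 = (10,9)_16 → 10² + 9² = 181
181 = (11,5)_16 → 11² + 5² = 146  — 146 already appeared earlier.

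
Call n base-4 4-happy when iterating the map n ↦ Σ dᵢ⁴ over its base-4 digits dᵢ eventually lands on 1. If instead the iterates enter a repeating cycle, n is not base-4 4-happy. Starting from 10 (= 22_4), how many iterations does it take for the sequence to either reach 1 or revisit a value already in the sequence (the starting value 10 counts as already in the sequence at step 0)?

10 = (2,2)_4 → 2⁴ + 2⁴ = 16 + 16 = 32
32 = (2,0,0)_4 → 2⁴ + 0⁴ + 0⁴ = 16 + 0 + 0 = 16
16 = (1,0,0)_4 → 1⁴ + 0⁴ + 0⁴ = 1 + 0 + 0 = 1  — reached 1.
That took 3 steps.

3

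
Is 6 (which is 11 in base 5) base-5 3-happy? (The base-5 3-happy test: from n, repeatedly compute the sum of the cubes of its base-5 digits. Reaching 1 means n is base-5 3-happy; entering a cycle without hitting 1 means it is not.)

6 = (1,1)_5 → 1³ + 1³ = 2
2 = (2)_5 → 2³ = 8
8 = (1,3)_5 → 1³ + 3³ = 28
28 = (1,0,3)_5 → 1³ + 0³ + 3³ = 28  — 28 already seen; the sequence cycles without reaching 1.

not base-5 3-happy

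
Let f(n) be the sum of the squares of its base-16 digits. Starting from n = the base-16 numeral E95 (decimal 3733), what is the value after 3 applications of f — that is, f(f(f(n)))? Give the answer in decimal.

3733 = (14,9,5)_16 → 302
302 = (1,2,14)_16 → 201
201 = (12,9)_16 → 225

225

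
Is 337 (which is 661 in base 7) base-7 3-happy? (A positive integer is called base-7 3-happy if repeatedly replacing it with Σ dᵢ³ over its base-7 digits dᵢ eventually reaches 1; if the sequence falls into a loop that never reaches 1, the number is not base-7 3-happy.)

337 = (6,6,1)_7 → 6³ + 6³ + 1³ = 216 + 216 + 1 = 433
433 = (1,1,5,6)_7 → 1³ + 1³ + 5³ + 6³ = 1 + 1 + 125 + 216 = 343
343 = (1,0,0,0)_7 → 1³ + 0³ + 0³ + 0³ = 1 + 0 + 0 + 0 = 1  — reached 1.

base-7 3-happy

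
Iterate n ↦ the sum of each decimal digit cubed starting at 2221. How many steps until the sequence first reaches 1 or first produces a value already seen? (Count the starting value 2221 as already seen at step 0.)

2221 → 2³ + 2³ + 2³ + 1³ = 25
25 → 2³ + 5³ = 133
133 → 1³ + 3³ + 3³ = 55
55 → 5³ + 5³ = 250
250 → 2³ + 5³ + 0³ = 133  — 133 repeats.
That took 5 steps.

5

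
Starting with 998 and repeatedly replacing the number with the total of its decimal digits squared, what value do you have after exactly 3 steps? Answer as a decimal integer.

32

998 → 9² + 9² + 8² = 81 + 81 + 64 = 226
226 → 2² + 2² + 6² = 4 + 4 + 36 = 44
44 → 4² + 4² = 16 + 16 = 32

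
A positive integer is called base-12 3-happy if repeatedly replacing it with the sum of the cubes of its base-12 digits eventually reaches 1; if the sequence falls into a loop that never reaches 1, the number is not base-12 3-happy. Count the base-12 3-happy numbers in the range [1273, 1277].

1273: 1273 → 1513 → 1217 → 762 → 368 → 736 → 190 → 1028 → 856 → 1520 → 1728 → 1  — base-12 3-happy
1274: 1274 → 1520 → 1728 → 1  — base-12 3-happy
1275: 1275 → 1539 → 1539  — not base-12 3-happy
1276: 1276 → 1576 → 2395 → 751 → 476 → 566 → 1366 → 1854 → 1217 → 762 → 368 → 736 → 190 → 1028 → 856 → 1520 → 1728 → 1  — base-12 3-happy
1277: 1277 → 1637 → 1520 → 1728 → 1  — base-12 3-happy
base-12 3-happy: 1273, 1274, 1276, 1277

4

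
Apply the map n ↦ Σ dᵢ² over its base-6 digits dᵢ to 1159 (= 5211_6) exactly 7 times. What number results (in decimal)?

17

1159 = (5,2,1,1)_6 → 5² + 2² + 1² + 1² = 25 + 4 + 1 + 1 = 31
31 = (5,1)_6 → 5² + 1² = 25 + 1 = 26
26 = (4,2)_6 → 4² + 2² = 16 + 4 = 20
20 = (3,2)_6 → 3² + 2² = 9 + 4 = 13
13 = (2,1)_6 → 2² + 1² = 4 + 1 = 5
5 = (5)_6 → 5² = 25
25 = (4,1)_6 → 4² + 1² = 16 + 1 = 17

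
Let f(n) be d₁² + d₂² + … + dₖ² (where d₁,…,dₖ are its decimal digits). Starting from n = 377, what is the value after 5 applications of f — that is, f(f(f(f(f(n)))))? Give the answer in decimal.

377 → 107
107 → 50
50 → 25
25 → 29
29 → 85

85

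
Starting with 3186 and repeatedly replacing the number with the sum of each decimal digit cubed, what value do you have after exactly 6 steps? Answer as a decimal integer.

153

3186 → 3³ + 1³ + 8³ + 6³ = 27 + 1 + 512 + 216 = 756
756 → 7³ + 5³ + 6³ = 343 + 125 + 216 = 684
684 → 6³ + 8³ + 4³ = 216 + 512 + 64 = 792
792 → 7³ + 9³ + 2³ = 343 + 729 + 8 = 1080
1080 → 1³ + 0³ + 8³ + 0³ = 1 + 0 + 512 + 0 = 513
513 → 5³ + 1³ + 3³ = 125 + 1 + 27 = 153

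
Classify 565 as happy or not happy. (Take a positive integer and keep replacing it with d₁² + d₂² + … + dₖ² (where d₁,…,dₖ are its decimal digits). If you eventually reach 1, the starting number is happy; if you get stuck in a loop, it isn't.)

happy

565 → 86
86 → 100
100 → 1  — reached 1.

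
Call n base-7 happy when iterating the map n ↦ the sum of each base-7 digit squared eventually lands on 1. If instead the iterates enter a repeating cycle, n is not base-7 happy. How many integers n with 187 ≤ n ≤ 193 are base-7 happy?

1

187: 187 → 59 → 11 → 17 → 13 → 37 → 29 → 17  (repeats 17)
188: 188 → 70 → 10 → 10  (repeats 10)
189: 189 → 45 → 45  (repeats 45)
190: 190 → 46 → 52 → 10 → 10  (repeats 10)
191: 191 → 49 → 1  (reaches 1)
192: 192 → 54 → 26 → 34 → 52 → 10 → 10  (repeats 10)
193: 193 → 61 → 27 → 45 → 45  (repeats 45)
base-7 happy: 191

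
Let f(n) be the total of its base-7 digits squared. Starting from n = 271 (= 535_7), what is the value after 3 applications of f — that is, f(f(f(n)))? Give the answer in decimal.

271 = (5,3,5)_7 → 59
59 = (1,1,3)_7 → 11
11 = (1,4)_7 → 17

17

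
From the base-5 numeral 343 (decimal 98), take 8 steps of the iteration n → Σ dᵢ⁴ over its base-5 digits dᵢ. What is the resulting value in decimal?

98 = (3,4,3)_5 → 418
418 = (3,1,3,3)_5 → 244
244 = (1,4,3,4)_5 → 594
594 = (4,3,3,4)_5 → 674
674 = (1,0,1,4,4)_5 → 514
514 = (4,0,2,4)_5 → 528
528 = (4,1,0,3)_5 → 338
338 = (2,3,2,3)_5 → 194

194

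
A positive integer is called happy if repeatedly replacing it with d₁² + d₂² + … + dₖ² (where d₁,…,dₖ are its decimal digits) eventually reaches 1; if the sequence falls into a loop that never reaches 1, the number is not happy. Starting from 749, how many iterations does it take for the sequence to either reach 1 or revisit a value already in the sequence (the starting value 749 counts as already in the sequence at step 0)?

15

749 → 7² + 4² + 9² = 49 + 16 + 81 = 146
146 → 1² + 4² + 6² = 1 + 16 + 36 = 53
53 → 5² + 3² = 25 + 9 = 34
34 → 3² + 4² = 9 + 16 = 25
25 → 2² + 5² = 4 + 25 = 29
29 → 2² + 9² = 4 + 81 = 85
85 → 8² + 5² = 64 + 25 = 89
89 → 8² + 9² = 64 + 81 = 145
145 → 1² + 4² + 5² = 1 + 16 + 25 = 42
42 → 4² + 2² = 16 + 4 = 20
20 → 2² + 0² = 4 + 0 = 4
4 → 4² = 16
16 → 1² + 6² = 1 + 36 = 37
37 → 3² + 7² = 9 + 49 = 58
58 → 5² + 8² = 25 + 64 = 89  — 89 repeats.
That took 15 steps.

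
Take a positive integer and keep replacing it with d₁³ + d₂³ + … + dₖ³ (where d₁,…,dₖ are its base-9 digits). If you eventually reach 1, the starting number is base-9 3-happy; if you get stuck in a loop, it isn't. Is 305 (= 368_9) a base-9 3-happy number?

305 = (3,6,8)_9 → 3³ + 6³ + 8³ = 27 + 216 + 512 = 755
755 = (1,0,2,8)_9 → 1³ + 0³ + 2³ + 8³ = 1 + 0 + 8 + 512 = 521
521 = (6,3,8)_9 → 6³ + 3³ + 8³ = 216 + 27 + 512 = 755  — 755 already seen; the sequence cycles without reaching 1.

not base-9 3-happy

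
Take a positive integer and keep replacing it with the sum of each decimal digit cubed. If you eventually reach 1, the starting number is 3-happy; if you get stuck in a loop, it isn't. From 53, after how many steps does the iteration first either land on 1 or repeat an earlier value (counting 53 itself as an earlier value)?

53 → 5³ + 3³ = 152
152 → 1³ + 5³ + 2³ = 134
134 → 1³ + 3³ + 4³ = 92
92 → 9³ + 2³ = 737
737 → 7³ + 3³ + 7³ = 713
713 → 7³ + 1³ + 3³ = 371
371 → 3³ + 7³ + 1³ = 371  — 371 repeats.
That took 7 steps.

7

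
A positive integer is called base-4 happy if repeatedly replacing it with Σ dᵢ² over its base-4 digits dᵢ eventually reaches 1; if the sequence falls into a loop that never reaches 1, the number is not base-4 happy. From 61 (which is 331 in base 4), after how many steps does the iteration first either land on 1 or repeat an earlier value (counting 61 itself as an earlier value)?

5

61 = (3,3,1)_4 → 3² + 3² + 1² = 9 + 9 + 1 = 19
19 = (1,0,3)_4 → 1² + 0² + 3² = 1 + 0 + 9 = 10
10 = (2,2)_4 → 2² + 2² = 4 + 4 = 8
8 = (2,0)_4 → 2² + 0² = 4 + 0 = 4
4 = (1,0)_4 → 1² + 0² = 1 + 0 = 1  — reached 1.
That took 5 steps.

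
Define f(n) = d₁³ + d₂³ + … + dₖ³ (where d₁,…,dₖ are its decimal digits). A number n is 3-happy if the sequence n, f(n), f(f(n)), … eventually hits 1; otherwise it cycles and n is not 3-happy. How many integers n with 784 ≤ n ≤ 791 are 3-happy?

784: 784 → 919 → 1459 → 919  (repeats 919)
785: 785 → 980 → 1241 → 74 → 407 → 407  (repeats 407)
786: 786 → 1071 → 345 → 216 → 225 → 141 → 66 → 432 → 99 → 1458 → 702 → 351 → 153 → 153  (repeats 153)
787: 787 → 1198 → 1243 → 100 → 1  (reaches 1)
788: 788 → 1367 → 587 → 980 → 1241 → 74 → 407 → 407  (repeats 407)
789: 789 → 1584 → 702 → 351 → 153 → 153  (repeats 153)
790: 790 → 1072 → 352 → 160 → 217 → 352  (repeats 352)
791: 791 → 1073 → 371 → 371  (repeats 371)
3-happy: 787

1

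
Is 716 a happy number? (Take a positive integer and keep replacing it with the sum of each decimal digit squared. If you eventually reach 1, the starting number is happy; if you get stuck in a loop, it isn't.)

716 → 7² + 1² + 6² = 49 + 1 + 36 = 86
86 → 8² + 6² = 64 + 36 = 100
100 → 1² + 0² + 0² = 1 + 0 + 0 = 1  — reached 1.

happy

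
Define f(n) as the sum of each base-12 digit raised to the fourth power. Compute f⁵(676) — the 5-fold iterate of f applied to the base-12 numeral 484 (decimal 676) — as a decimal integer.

20016

676 = (4,8,4)_12 → 4⁴ + 8⁴ + 4⁴ = 256 + 4096 + 256 = 4608
4608 = (2,8,0,0)_12 → 2⁴ + 8⁴ + 0⁴ + 0⁴ = 16 + 4096 + 0 + 0 = 4112
4112 = (2,4,6,8)_12 → 2⁴ + 4⁴ + 6⁴ + 8⁴ = 16 + 256 + 1296 + 4096 = 5664
5664 = (3,3,4,0)_12 → 3⁴ + 3⁴ + 4⁴ + 0⁴ = 81 + 81 + 256 + 0 = 418
418 = (2,10,10)_12 → 2⁴ + 10⁴ + 10⁴ = 16 + 10000 + 10000 = 20016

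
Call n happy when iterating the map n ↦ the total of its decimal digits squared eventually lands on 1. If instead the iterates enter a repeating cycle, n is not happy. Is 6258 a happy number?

6258 → 6² + 2² + 5² + 8² = 36 + 4 + 25 + 64 = 129
129 → 1² + 2² + 9² = 1 + 4 + 81 = 86
86 → 8² + 6² = 64 + 36 = 100
100 → 1² + 0² + 0² = 1 + 0 + 0 = 1  — reached 1.

happy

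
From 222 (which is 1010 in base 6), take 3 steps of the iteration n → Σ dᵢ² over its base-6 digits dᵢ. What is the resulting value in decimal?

222 = (1,0,1,0)_6 → 1² + 0² + 1² + 0² = 1 + 0 + 1 + 0 = 2
2 = (2)_6 → 2² = 4
4 = (4)_6 → 4² = 16

16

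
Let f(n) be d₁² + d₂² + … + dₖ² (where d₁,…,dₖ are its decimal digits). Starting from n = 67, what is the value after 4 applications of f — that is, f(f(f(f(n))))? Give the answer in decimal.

42

67 → 6² + 7² = 36 + 49 = 85
85 → 8² + 5² = 64 + 25 = 89
89 → 8² + 9² = 64 + 81 = 145
145 → 1² + 4² + 5² = 1 + 16 + 25 = 42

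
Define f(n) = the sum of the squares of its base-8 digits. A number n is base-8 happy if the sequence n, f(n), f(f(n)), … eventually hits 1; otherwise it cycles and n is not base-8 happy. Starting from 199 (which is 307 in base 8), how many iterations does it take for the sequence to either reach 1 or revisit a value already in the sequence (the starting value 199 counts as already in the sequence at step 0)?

199 = (3,0,7)_8 → 3² + 0² + 7² = 58
58 = (7,2)_8 → 7² + 2² = 53
53 = (6,5)_8 → 6² + 5² = 61
61 = (7,5)_8 → 7² + 5² = 74
74 = (1,1,2)_8 → 1² + 1² + 2² = 6
6 = (6)_8 → 6² = 36
36 = (4,4)_8 → 4² + 4² = 32
32 = (4,0)_8 → 4² + 0² = 16
16 = (2,0)_8 → 2² + 0² = 4
4 = (4)_8 → 4² = 16  — 16 repeats.
That took 10 steps.

10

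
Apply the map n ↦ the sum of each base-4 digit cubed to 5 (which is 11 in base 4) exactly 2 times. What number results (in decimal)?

5 = (1,1)_4 → 1³ + 1³ = 2
2 = (2)_4 → 2³ = 8

8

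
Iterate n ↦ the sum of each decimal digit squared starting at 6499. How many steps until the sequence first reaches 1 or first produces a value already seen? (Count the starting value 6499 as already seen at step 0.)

15

6499 → 6² + 4² + 9² + 9² = 214
214 → 2² + 1² + 4² = 21
21 → 2² + 1² = 5
5 → 5² = 25
25 → 2² + 5² = 29
29 → 2² + 9² = 85
85 → 8² + 5² = 89
89 → 8² + 9² = 145
145 → 1² + 4² + 5² = 42
42 → 4² + 2² = 20
20 → 2² + 0² = 4
4 → 4² = 16
16 → 1² + 6² = 37
37 → 3² + 7² = 58
58 → 5² + 8² = 89  — 89 repeats.
That took 15 steps.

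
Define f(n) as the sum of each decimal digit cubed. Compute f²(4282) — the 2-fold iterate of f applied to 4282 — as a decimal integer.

4282 → 4³ + 2³ + 8³ + 2³ = 64 + 8 + 512 + 8 = 592
592 → 5³ + 9³ + 2³ = 125 + 729 + 8 = 862

862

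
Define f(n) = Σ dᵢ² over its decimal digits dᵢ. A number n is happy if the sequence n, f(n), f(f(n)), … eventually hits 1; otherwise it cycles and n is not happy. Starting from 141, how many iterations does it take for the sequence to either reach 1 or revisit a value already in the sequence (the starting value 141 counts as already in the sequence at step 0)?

141 → 1² + 4² + 1² = 18
18 → 1² + 8² = 65
65 → 6² + 5² = 61
61 → 6² + 1² = 37
37 → 3² + 7² = 58
58 → 5² + 8² = 89
89 → 8² + 9² = 145
145 → 1² + 4² + 5² = 42
42 → 4² + 2² = 20
20 → 2² + 0² = 4
4 → 4² = 16
16 → 1² + 6² = 37  — 37 repeats.
That took 12 steps.

12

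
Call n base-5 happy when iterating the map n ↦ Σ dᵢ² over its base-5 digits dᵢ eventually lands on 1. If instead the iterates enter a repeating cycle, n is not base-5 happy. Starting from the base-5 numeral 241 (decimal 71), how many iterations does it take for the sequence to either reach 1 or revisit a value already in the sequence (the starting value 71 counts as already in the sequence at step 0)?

4

71 = (2,4,1)_5 → 2² + 4² + 1² = 21
21 = (4,1)_5 → 4² + 1² = 17
17 = (3,2)_5 → 3² + 2² = 13
13 = (2,3)_5 → 2² + 3² = 13  — 13 repeats.
That took 4 steps.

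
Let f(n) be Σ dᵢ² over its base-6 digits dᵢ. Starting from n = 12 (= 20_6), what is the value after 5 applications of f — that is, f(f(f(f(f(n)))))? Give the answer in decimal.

12 = (2,0)_6 → 4
4 = (4)_6 → 16
16 = (2,4)_6 → 20
20 = (3,2)_6 → 13
13 = (2,1)_6 → 5

5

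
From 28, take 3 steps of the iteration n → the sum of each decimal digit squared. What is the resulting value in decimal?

28 → 68
68 → 100
100 → 1

1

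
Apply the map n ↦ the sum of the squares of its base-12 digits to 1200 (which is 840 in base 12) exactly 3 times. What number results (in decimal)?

1200 = (8,4,0)_12 → 8² + 4² + 0² = 64 + 16 + 0 = 80
80 = (6,8)_12 → 6² + 8² = 36 + 64 = 100
100 = (8,4)_12 → 8² + 4² = 64 + 16 = 80

80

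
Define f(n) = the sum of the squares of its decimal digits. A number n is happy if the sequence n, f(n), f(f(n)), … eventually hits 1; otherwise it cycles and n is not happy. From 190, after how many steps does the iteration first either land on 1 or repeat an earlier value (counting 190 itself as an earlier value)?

190 → 1² + 9² + 0² = 1 + 81 + 0 = 82
82 → 8² + 2² = 64 + 4 = 68
68 → 6² + 8² = 36 + 64 = 100
100 → 1² + 0² + 0² = 1 + 0 + 0 = 1  — reached 1.
That took 4 steps.

4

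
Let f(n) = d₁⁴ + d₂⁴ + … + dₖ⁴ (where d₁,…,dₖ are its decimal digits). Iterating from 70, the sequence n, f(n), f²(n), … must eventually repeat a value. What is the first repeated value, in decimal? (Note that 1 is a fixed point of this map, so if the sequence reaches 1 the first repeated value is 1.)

13139

70 → 2401
2401 → 273
273 → 2498
2498 → 10929
10929 → 13139
13139 → 6725
6725 → 4338
4338 → 4514
4514 → 1138
1138 → 4179
4179 → 9219
9219 → 13139  — 13139 already appeared earlier.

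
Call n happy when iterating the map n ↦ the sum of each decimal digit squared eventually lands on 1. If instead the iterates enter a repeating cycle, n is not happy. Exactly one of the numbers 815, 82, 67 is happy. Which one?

82

815: 815 → 90 → 81 → 65 → 61 → 37 → 58 → 89 → 145 → 42 → 20 → 4 → 16 → 37  — repeats 37 (not happy)
82: 82 → 68 → 100 → 1  — reaches 1 (happy)
67: 67 → 85 → 89 → 145 → 42 → 20 → 4 → 16 → 37 → 58 → 89  — repeats 89 (not happy)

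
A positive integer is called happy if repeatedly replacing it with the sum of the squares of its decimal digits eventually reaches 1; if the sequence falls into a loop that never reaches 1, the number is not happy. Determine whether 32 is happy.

32 → 3² + 2² = 9 + 4 = 13
13 → 1² + 3² = 1 + 9 = 10
10 → 1² + 0² = 1 + 0 = 1  — reached 1.

happy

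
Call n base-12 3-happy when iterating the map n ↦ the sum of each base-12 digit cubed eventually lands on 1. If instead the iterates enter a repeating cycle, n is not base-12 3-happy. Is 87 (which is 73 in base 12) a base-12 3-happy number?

base-12 3-happy

87 = (7,3)_12 → 7³ + 3³ = 370
370 = (2,6,10)_12 → 2³ + 6³ + 10³ = 1224
1224 = (8,6,0)_12 → 8³ + 6³ + 0³ = 728
728 = (5,0,8)_12 → 5³ + 0³ + 8³ = 637
637 = (4,5,1)_12 → 4³ + 5³ + 1³ = 190
190 = (1,3,10)_12 → 1³ + 3³ + 10³ = 1028
1028 = (7,1,8)_12 → 7³ + 1³ + 8³ = 856
856 = (5,11,4)_12 → 5³ + 11³ + 4³ = 1520
1520 = (10,6,8)_12 → 10³ + 6³ + 8³ = 1728
1728 = (1,0,0,0)_12 → 1³ + 0³ + 0³ + 0³ = 1  — reached 1.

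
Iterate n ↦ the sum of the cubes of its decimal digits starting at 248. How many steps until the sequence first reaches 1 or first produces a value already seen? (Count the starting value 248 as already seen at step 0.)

11

248 → 2³ + 4³ + 8³ = 584
584 → 5³ + 8³ + 4³ = 701
701 → 7³ + 0³ + 1³ = 344
344 → 3³ + 4³ + 4³ = 155
155 → 1³ + 5³ + 5³ = 251
251 → 2³ + 5³ + 1³ = 134
134 → 1³ + 3³ + 4³ = 92
92 → 9³ + 2³ = 737
737 → 7³ + 3³ + 7³ = 713
713 → 7³ + 1³ + 3³ = 371
371 → 3³ + 7³ + 1³ = 371  — 371 repeats.
That took 11 steps.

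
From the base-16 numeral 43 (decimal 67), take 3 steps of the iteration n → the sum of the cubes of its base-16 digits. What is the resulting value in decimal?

1456

67 = (4,3)_16 → 4³ + 3³ = 64 + 27 = 91
91 = (5,11)_16 → 5³ + 11³ = 125 + 1331 = 1456
1456 = (5,11,0)_16 → 5³ + 11³ + 0³ = 125 + 1331 + 0 = 1456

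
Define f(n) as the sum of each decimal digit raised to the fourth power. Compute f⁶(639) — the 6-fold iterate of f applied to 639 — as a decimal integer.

1138

639 → 6⁴ + 3⁴ + 9⁴ = 1296 + 81 + 6561 = 7938
7938 → 7⁴ + 9⁴ + 3⁴ + 8⁴ = 2401 + 6561 + 81 + 4096 = 13139
13139 → 1⁴ + 3⁴ + 1⁴ + 3⁴ + 9⁴ = 1 + 81 + 1 + 81 + 6561 = 6725
6725 → 6⁴ + 7⁴ + 2⁴ + 5⁴ = 1296 + 2401 + 16 + 625 = 4338
4338 → 4⁴ + 3⁴ + 3⁴ + 8⁴ = 256 + 81 + 81 + 4096 = 4514
4514 → 4⁴ + 5⁴ + 1⁴ + 4⁴ = 256 + 625 + 1 + 256 = 1138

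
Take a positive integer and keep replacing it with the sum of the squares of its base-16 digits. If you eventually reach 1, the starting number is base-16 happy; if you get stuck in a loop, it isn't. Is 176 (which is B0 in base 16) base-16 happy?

base-16 happy

176 = (11,0)_16 → 11² + 0² = 121 + 0 = 121
121 = (7,9)_16 → 7² + 9² = 49 + 81 = 130
130 = (8,2)_16 → 8² + 2² = 64 + 4 = 68
68 = (4,4)_16 → 4² + 4² = 16 + 16 = 32
32 = (2,0)_16 → 2² + 0² = 4 + 0 = 4
4 = (4)_16 → 4² = 16
16 = (1,0)_16 → 1² + 0² = 1 + 0 = 1  — reached 1.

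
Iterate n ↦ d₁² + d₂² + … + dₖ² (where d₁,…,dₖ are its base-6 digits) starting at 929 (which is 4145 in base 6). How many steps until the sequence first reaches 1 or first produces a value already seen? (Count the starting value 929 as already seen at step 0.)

929 = (4,1,4,5)_6 → 4² + 1² + 4² + 5² = 16 + 1 + 16 + 25 = 58
58 = (1,3,4)_6 → 1² + 3² + 4² = 1 + 9 + 16 = 26
26 = (4,2)_6 → 4² + 2² = 16 + 4 = 20
20 = (3,2)_6 → 3² + 2² = 9 + 4 = 13
13 = (2,1)_6 → 2² + 1² = 4 + 1 = 5
5 = (5)_6 → 5² = 25
25 = (4,1)_6 → 4² + 1² = 16 + 1 = 17
17 = (2,5)_6 → 2² + 5² = 4 + 25 = 29
29 = (4,5)_6 → 4² + 5² = 16 + 25 = 41
41 = (1,0,5)_6 → 1² + 0² + 5² = 1 + 0 + 25 = 26  — 26 repeats.
That took 10 steps.

10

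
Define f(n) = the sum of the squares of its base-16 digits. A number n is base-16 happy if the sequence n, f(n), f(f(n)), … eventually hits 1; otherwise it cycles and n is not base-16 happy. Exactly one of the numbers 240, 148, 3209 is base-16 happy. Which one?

3209

240: 240 → 225 → 197 → 169 → 181 → 146 → 85 → 50 → 13 → 169  — repeats 169 (not base-16 happy)
148: 148 → 97 → 37 → 29 → 170 → 200 → 208 → 169 → 181 → 146 → 85 → 50 → 13 → 169  — repeats 169 (not base-16 happy)
3209: 3209 → 289 → 6 → 36 → 20 → 17 → 2 → 4 → 16 → 1  — reaches 1 (base-16 happy)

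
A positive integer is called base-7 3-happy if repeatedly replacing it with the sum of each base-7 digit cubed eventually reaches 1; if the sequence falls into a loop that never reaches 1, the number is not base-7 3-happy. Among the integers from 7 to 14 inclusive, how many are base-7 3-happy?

7: 7 → 1  — base-7 3-happy
8: 8 → 2 → 8  — not base-7 3-happy
9: 9 → 9  — not base-7 3-happy
10: 10 → 28 → 64 → 10  — not base-7 3-happy
11: 11 → 65 → 17 → 35 → 125 → 251 → 341 → 557 → 137 → 197 → 65  — not base-7 3-happy
12: 12 → 126 → 72 → 36 → 126  — not base-7 3-happy
13: 13 → 217 → 91 → 217  — not base-7 3-happy
14: 14 → 8 → 2 → 8  — not base-7 3-happy
base-7 3-happy: 7

1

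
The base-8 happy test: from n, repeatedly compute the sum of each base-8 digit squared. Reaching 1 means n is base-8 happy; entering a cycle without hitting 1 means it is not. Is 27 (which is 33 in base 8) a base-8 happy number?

27 = (3,3)_8 → 3² + 3² = 18
18 = (2,2)_8 → 2² + 2² = 8
8 = (1,0)_8 → 1² + 0² = 1  — reached 1.

base-8 happy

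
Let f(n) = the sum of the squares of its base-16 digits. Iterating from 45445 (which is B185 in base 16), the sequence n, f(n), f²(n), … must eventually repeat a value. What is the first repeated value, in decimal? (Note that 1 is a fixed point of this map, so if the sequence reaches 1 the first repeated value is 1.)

169

45445 = (11,1,8,5)_16 → 211
211 = (13,3)_16 → 178
178 = (11,2)_16 → 125
125 = (7,13)_16 → 218
218 = (13,10)_16 → 269
269 = (1,0,13)_16 → 170
170 = (10,10)_16 → 200
200 = (12,8)_16 → 208
208 = (13,0)_16 → 169
169 = (10,9)_16 → 181
181 = (11,5)_16 → 146
146 = (9,2)_16 → 85
85 = (5,5)_16 → 50
50 = (3,2)_16 → 13
13 = (13)_16 → 169  — 169 already appeared earlier.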